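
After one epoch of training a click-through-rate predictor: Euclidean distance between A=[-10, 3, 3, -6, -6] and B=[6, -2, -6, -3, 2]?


d = √((-10-6)² + (3+ 2)² + (3+ 6)² + (-6+ 3)² + (-6-2)²)
  = √(256 + 25 + 81 + 9 + 64)
  = √435 = 20.8567

20.8567


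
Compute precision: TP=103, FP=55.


Precision = TP/(TP+FP)
= 103/(103+55)
= 103/158 = 65.19%

65.19%


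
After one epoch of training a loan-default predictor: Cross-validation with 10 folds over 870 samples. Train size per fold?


Fold size = 870/10 = 87
Training per fold = 870 - 87 = 783

783


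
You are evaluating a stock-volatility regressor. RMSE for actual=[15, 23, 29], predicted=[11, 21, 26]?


MSE = 29/3 = 9.6667
RMSE = √(29/3) = 3.1091

3.1091


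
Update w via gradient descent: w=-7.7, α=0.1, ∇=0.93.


w_new = w - α·∇
= -7.7 - 0.1·0.93
= -7.7 - 0.093
= -7.793

-7.793


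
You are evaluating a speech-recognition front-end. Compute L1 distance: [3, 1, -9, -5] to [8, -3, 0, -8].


d = |3-8| + |1+ 3| + |-9-0| + |-5+ 8|
  = 5 + 4 + 9 + 3
  = 21

21


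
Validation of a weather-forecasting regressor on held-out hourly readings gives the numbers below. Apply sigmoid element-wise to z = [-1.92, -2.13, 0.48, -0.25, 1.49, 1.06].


σ(-1.92) = 1/(1+e^1.92) = 0.1279
σ(-2.13) = 1/(1+e^2.13) = 0.1062
σ(0.48) = 1/(1+e^-0.48) = 0.6177
σ(-0.25) = 1/(1+e^0.25) = 0.4378
σ(1.49) = 1/(1+e^-1.49) = 0.8161
σ(1.06) = 1/(1+e^-1.06) = 0.7427
result = [0.1279, 0.1062, 0.6177, 0.4378, 0.8161, 0.7427]

[0.1279, 0.1062, 0.6177, 0.4378, 0.8161, 0.7427]


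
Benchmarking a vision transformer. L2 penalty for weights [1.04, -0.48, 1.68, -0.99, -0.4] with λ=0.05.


‖w‖₂² = (1.04)² + (-0.48)² + (1.68)² + (-0.99)² + (-0.4)²
     = 1.0816 + 0.2304 + 2.8224 + 0.9801 + 0.16
     = 5.2745
λ·‖w‖₂² = 0.05·5.2745 = 0.263725

0.263725


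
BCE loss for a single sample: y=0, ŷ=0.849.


BCE = -[y·ln(p) + (1-y)·ln(1-p)]
= -0 - 1·ln(1-0.849)
= -ln(0.151) = 1.8905

1.8905


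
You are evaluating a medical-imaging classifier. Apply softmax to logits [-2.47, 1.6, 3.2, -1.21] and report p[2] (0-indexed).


Exponentials: e^-2.47=0.0846, e^1.6=4.953, e^3.2=24.5325, e^-1.21=0.2982
Sum = 29.8683
Softmax = [0.0028, 0.1658, 0.8214, 0.01]
p[2] = 24.5325/29.8683 = 0.8214

0.8214


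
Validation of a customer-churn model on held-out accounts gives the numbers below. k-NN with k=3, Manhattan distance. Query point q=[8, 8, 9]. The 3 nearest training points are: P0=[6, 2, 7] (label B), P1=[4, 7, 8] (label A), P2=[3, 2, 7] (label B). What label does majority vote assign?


d(q,P0) = 10  (label B)
d(q,P1) = 6  (label A)
d(q,P2) = 13  (label B)
Votes: A=1, B=2
Majority → B

B


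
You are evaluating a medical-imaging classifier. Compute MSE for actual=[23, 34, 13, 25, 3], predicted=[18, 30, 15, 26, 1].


Squared errors: (23-18)²=25, (34-30)²=16, (13-15)²=4, (25-26)²=1, (3-1)²=4
Sum = 50
MSE = 50/5 = 10

10


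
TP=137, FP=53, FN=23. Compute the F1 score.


Precision = 137/190 = 0.7211
Recall = 137/160 = 0.8562
F1 = 2·P·R/(P+R) = 2·TP/(2·TP+FP+FN) = 274/(274+53+23) = 274/350 = 0.7829

0.7829


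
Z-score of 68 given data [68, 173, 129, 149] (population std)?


μ = 129.75, σ = 38.9061
z = (68 - 129.75)/38.9061 = -1.5872

-1.5872


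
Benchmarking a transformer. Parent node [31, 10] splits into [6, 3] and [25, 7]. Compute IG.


Parent = [31, 10], H_parent = 0.8015
H_left = 0.9183 (n=9), H_right = 0.7579 (n=32)
H_children = (9/41)·0.9183 + (32/41)·0.7579 = 0.7931
IG = 0.8015 - 0.7931 = 0.0084

0.0084


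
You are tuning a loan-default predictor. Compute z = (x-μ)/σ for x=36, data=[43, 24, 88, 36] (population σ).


μ = 47.75, σ = 24.2113
z = (36 - 47.75)/24.2113 = -0.4853

-0.4853


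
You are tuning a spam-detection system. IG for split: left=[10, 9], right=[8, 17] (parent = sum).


Parent = [18, 26], H_parent = 0.976
H_left = 0.998 (n=19), H_right = 0.9044 (n=25)
H_children = (19/44)·0.998 + (25/44)·0.9044 = 0.9448
IG = 0.976 - 0.9448 = 0.0312

0.0312


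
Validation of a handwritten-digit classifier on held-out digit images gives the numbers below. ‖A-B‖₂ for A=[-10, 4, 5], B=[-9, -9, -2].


d = √((-10+ 9)² + (4+ 9)² + (5+ 2)²)
  = √(1 + 169 + 49)
  = √219 = 14.7986

14.7986


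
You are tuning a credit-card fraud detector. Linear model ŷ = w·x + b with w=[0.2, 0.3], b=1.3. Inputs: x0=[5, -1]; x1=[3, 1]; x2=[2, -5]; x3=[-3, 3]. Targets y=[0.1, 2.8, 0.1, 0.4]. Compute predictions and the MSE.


ŷ0 = (0.2)·(5) + (0.3)·(-1) + 1.3 = 2.0
ŷ1 = (0.2)·(3) + (0.3)·(1) + 1.3 = 2.2
ŷ2 = (0.2)·(2) + (0.3)·(-5) + 1.3 = 0.2
ŷ3 = (0.2)·(-3) + (0.3)·(3) + 1.3 = 1.6
errors² = [3.61, 0.36, 0.01, 1.44]
MSE = 5.4200/4 = 1.355

1.355


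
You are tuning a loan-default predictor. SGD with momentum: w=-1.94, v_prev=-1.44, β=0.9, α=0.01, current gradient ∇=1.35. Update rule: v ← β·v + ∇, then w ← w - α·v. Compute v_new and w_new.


v_new = 0.9·-1.44 + 1.35 = -1.296 + 1.35 = 0.054
w_new = -1.94 - 0.01·0.054 = -1.94 - 0.00054 = -1.94054

v_new=0.054, w_new=-1.94054


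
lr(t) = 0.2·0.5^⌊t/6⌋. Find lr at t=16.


n_drops = ⌊16/6⌋ = 2
lr = 0.2·0.5^2 = 0.2·0.25 = 0.05

0.05


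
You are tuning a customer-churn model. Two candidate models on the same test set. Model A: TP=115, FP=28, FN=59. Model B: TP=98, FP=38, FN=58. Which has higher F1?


Model A: P=115/143=0.8042, R=115/174=0.6609, F1=2PR/(P+R)=2TP/(2TP+FP+FN)=230/317=0.7256
Model B: P=98/136=0.7206, R=98/156=0.6282, F1=2PR/(P+R)=2TP/(2TP+FP+FN)=196/292=0.6712
0.7256 > 0.6712 → Model A

Model A


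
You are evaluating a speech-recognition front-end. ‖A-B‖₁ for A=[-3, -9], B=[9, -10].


d = |-3-9| + |-9+ 10|
  = 12 + 1
  = 13

13


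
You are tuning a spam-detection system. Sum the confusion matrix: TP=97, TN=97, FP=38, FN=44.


Total = TP + TN + FP + FN
= 97 + 97 + 38 + 44
= 276
(Predicted positive: 135, predicted negative: 141)

276


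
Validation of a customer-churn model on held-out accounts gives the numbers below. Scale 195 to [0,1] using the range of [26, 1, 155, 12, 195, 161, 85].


min=1, max=195
(195-1)/(195-1) = 194/194 = 1.0

1.0


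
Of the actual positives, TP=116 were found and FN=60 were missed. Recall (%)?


Recall = TP/(TP+FN)
= 116/(116+60)
= 116/176 = 65.91%

65.91%


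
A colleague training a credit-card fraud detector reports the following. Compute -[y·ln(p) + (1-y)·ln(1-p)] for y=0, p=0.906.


BCE = -[y·ln(p) + (1-y)·ln(1-p)]
= -0 - 1·ln(1-0.906)
= -ln(0.094) = 2.3645

2.3645


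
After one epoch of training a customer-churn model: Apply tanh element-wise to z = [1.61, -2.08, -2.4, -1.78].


tanh(1.61) = 0.9232
tanh(-2.08) = -0.9693
tanh(-2.4) = -0.9837
tanh(-1.78) = -0.9447
result = [0.9232, -0.9693, -0.9837, -0.9447]

[0.9232, -0.9693, -0.9837, -0.9447]


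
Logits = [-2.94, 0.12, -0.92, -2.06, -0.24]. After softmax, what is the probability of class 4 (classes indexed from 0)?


Exponentials: e^-2.94=0.0529, e^0.12=1.1275, e^-0.92=0.3985, e^-2.06=0.1275, e^-0.24=0.7866
Sum = 2.493
Softmax = [0.0212, 0.4523, 0.1599, 0.0511, 0.3155]
p[4] = 0.7866/2.493 = 0.3155

0.3155


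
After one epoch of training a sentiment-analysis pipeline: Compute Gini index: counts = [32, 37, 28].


Probabilities: [32/97, 37/97, 28/97] ≈ [0.3299, 0.3814, 0.2887]
Σpᵢ² = (1024 + 1369 + 784)/97² = 3177/9409
Gini = 1 - Σpᵢ² = 1 - 3177/9409 = 0.6623

0.6623


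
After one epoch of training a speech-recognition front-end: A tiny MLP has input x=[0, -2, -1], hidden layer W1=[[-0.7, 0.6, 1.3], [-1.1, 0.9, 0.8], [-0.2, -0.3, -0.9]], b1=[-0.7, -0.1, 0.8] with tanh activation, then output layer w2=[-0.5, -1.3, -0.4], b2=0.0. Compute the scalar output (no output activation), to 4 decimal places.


z1[0] = (-0.7)·(0) + (0.6)·(-2) + (1.3)·(-1) - 0.7 = -3.2
z1[1] = (-1.1)·(0) + (0.9)·(-2) + (0.8)·(-1) - 0.1 = -2.7
z1[2] = (-0.2)·(0) + (-0.3)·(-2) + (-0.9)·(-1) + 0.8 = 2.3
h = tanh(z1) = [-0.9967, -0.991, 0.9801]
output = (-0.5)·(-0.9967) + (-1.3)·(-0.991) + (-0.4)·(0.9801) + 0.0 = 1.3946

1.3946


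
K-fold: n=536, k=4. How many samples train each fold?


Fold size = 536/4 = 134
Training per fold = 536 - 134 = 402

402


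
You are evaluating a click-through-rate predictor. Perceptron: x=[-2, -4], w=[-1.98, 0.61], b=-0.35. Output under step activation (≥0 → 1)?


z = (-2)·(-1.98) + (-4)·(0.61) - 0.35
  = 1.17
step(z) = 1 (z≥0)

1


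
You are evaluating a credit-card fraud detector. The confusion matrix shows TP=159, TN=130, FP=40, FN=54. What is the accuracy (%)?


Accuracy = (TP+TN)/(TP+TN+FP+FN)
= (159+130)/(383)
= 289/383 = 75.46%

75.46%


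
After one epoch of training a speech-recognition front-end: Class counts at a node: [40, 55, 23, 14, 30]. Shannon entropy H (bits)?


Probabilities: [40/162, 55/162, 23/162, 14/162, 30/162] ≈ [0.2469, 0.3395, 0.142, 0.0864, 0.1852]
H = -((40/162)·log₂(40/162) + (55/162)·log₂(55/162) + (23/162)·log₂(23/162) + (14/162)·log₂(14/162) + (30/162)·log₂(30/162))
  = 2.183 bits

2.183 bits


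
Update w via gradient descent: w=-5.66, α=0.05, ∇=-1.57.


w_new = w - α·∇
= -5.66 - 0.05·-1.57
= -5.66 + 0.0785
= -5.5815

-5.5815


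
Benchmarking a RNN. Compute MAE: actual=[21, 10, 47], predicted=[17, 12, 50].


Absolute errors: |21-17|=4, |10-12|=2, |47-50|=3
Sum = 9
MAE = 9/3 = 3

3


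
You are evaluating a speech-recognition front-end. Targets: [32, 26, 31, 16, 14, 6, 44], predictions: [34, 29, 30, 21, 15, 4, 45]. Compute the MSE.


Squared errors: (32-34)²=4, (26-29)²=9, (31-30)²=1, (16-21)²=25, (14-15)²=1, (6-4)²=4, (44-45)²=1
Sum = 45
MSE = 45/7 = 45/7

45/7


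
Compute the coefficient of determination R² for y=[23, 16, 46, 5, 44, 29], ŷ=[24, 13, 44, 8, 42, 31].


ȳ = 27.1667
SS_res = Σ(y-ŷ)² = 31
SS_tot = Σ(y-ȳ)² = 1274.83
R² = 1 - SS_res/SS_tot = 1 - 0.0243 = 0.9757

0.9757


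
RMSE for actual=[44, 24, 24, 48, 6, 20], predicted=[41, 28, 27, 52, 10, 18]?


MSE = 70/6 = 11.6667
RMSE = √(70/6) = 3.4157

3.4157


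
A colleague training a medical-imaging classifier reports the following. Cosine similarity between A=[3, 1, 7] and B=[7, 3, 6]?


A·B = 3·7 + 1·3 + 7·6 = 66
‖A‖ = √59 = 7.6811, ‖B‖ = √94 = 9.6954
cos = 66/(√59·√94) = 66/√5546 = 0.8862

0.8862


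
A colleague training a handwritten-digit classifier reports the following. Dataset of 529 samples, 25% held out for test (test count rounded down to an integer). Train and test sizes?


Test = ⌊529·25/100⌋ = 132
Train = 529 - 132 = 397

Train: 397, Test: 132


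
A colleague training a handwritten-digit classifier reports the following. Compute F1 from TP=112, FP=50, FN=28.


Precision = 112/162 = 0.6914
Recall = 112/140 = 0.8
F1 = 2·P·R/(P+R) = 2·TP/(2·TP+FP+FN) = 224/(224+50+28) = 224/302 = 0.7417

0.7417


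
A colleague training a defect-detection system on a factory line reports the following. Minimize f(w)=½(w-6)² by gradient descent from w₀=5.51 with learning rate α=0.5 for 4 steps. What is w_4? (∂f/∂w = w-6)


step 1: grad = 5.51-6 = -0.49; w = 5.51 - 0.5·(-0.49) = 5.755
step 2: grad = 5.755-6 = -0.245; w = 5.755 - 0.5·(-0.245) = 5.8775
step 3: grad = 5.8775-6 = -0.1225; w = 5.8775 - 0.5·(-0.1225) = 5.93875
step 4: grad = 5.93875-6 = -0.06125; w = 5.93875 - 0.5·(-0.06125) = 5.969375

5.969375


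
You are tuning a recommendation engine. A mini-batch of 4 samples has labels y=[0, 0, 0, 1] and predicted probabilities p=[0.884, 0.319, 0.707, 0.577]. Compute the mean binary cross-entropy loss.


L[0] = -ln(1-0.884) = -ln(0.116) = 2.1542
L[1] = -ln(1-0.319) = -ln(0.681) = 0.3842
L[2] = -ln(1-0.707) = -ln(0.293) = 1.2276
L[3] = -ln(0.577) = 0.5499
mean = (2.1542 + 0.3842 + 1.2276 + 0.5499)/4 = 1.079

1.079


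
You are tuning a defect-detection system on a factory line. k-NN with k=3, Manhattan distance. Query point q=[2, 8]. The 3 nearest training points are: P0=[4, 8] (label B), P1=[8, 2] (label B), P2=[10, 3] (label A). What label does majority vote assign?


d(q,P0) = 2  (label B)
d(q,P1) = 12  (label B)
d(q,P2) = 13  (label A)
Votes: A=1, B=2
Majority → B

B


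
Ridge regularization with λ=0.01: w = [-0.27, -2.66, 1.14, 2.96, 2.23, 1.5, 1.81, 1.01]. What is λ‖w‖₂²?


‖w‖₂² = (-0.27)² + (-2.66)² + (1.14)² + (2.96)² + (2.23)² + (1.5)² + (1.81)² + (1.01)²
     = 0.0729 + 7.0756 + 1.2996 + 8.7616 + 4.9729 + 2.25 + 3.2761 + 1.0201
     = 28.7288
λ·‖w‖₂² = 0.01·28.7288 = 0.287288

0.287288


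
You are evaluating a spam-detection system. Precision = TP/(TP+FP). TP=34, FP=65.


Precision = TP/(TP+FP)
= 34/(34+65)
= 34/99 = 34.34%

34.34%


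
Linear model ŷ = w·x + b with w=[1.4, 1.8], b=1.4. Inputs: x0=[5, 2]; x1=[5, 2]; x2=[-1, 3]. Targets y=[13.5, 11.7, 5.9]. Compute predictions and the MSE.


ŷ0 = (1.4)·(5) + (1.8)·(2) + 1.4 = 12.0
ŷ1 = (1.4)·(5) + (1.8)·(2) + 1.4 = 12.0
ŷ2 = (1.4)·(-1) + (1.8)·(3) + 1.4 = 5.4
errors² = [2.25, 0.09, 0.25]
MSE = 2.5900/3 = 0.8633

0.8633


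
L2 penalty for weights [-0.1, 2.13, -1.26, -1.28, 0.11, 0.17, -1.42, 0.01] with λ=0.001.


‖w‖₂² = (-0.1)² + (2.13)² + (-1.26)² + (-1.28)² + (0.11)² + (0.17)² + (-1.42)² + (0.01)²
     = 0.01 + 4.5369 + 1.5876 + 1.6384 + 0.0121 + 0.0289 + 2.0164 + 0.0001
     = 9.8304
λ·‖w‖₂² = 0.001·9.8304 = 0.00983

0.00983


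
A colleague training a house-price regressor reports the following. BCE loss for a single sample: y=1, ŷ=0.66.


BCE = -[y·ln(p) + (1-y)·ln(1-p)]
= -1·ln(0.66) - 0
= -ln(0.66) = 0.4155

0.4155


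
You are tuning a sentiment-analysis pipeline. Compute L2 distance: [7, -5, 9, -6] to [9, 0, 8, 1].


d = √((7-9)² + (-5-0)² + (9-8)² + (-6-1)²)
  = √(4 + 25 + 1 + 49)
  = √79 = 8.8882

8.8882


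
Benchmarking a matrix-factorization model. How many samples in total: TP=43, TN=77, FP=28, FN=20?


Total = TP + TN + FP + FN
= 43 + 77 + 28 + 20
= 168
(Predicted positive: 71, predicted negative: 97)

168


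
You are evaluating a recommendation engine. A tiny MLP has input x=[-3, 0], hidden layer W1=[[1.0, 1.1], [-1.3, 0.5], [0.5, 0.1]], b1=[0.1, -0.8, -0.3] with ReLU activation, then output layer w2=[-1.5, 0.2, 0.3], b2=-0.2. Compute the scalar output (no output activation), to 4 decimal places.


z1[0] = (1.0)·(-3) + (1.1)·(0) + 0.1 = -2.9
z1[1] = (-1.3)·(-3) + (0.5)·(0) - 0.8 = 3.1
z1[2] = (0.5)·(-3) + (0.1)·(0) - 0.3 = -1.8
h = ReLU(z1) = [0.0, 3.1, 0.0]
output = (-1.5)·(0.0) + (0.2)·(3.1) + (0.3)·(0.0) - 0.2 = 0.42

0.42


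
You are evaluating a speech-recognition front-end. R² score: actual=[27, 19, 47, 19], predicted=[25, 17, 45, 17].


ȳ = 28
SS_res = Σ(y-ŷ)² = 16
SS_tot = Σ(y-ȳ)² = 524
R² = 1 - SS_res/SS_tot = 1 - 0.0305 = 0.9695

0.9695


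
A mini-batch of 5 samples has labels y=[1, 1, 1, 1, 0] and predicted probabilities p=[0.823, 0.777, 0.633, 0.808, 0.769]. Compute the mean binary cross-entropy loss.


L[0] = -ln(0.823) = 0.1948
L[1] = -ln(0.777) = 0.2523
L[2] = -ln(0.633) = 0.4573
L[3] = -ln(0.808) = 0.2132
L[4] = -ln(1-0.769) = -ln(0.231) = 1.4653
mean = (0.1948 + 0.2523 + 0.4573 + 0.2132 + 1.4653)/5 = 0.5166

0.5166


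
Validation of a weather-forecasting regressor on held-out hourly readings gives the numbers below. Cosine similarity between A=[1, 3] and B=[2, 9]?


A·B = 1·2 + 3·9 = 29
‖A‖ = √10 = 3.1623, ‖B‖ = √85 = 9.2195
cos = 29/(√10·√85) = 29/√850 = 0.9947

0.9947


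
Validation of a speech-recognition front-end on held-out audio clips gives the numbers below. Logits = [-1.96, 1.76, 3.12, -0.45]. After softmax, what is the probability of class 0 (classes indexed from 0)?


Exponentials: e^-1.96=0.1409, e^1.76=5.8124, e^3.12=22.6464, e^-0.45=0.6376
Sum = 29.2373
Softmax = [0.0048, 0.1988, 0.7746, 0.0218]
p[0] = 0.1409/29.2373 = 0.0048

0.0048


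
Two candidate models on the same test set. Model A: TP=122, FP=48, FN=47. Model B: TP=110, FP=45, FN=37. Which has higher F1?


Model A: P=122/170=0.7176, R=122/169=0.7219, F1=2PR/(P+R)=2TP/(2TP+FP+FN)=244/339=0.7198
Model B: P=110/155=0.7097, R=110/147=0.7483, F1=2PR/(P+R)=2TP/(2TP+FP+FN)=220/302=0.7285
0.7198 < 0.7285 → Model B

Model B


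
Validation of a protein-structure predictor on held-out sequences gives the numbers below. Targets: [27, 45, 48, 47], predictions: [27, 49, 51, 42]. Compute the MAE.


Absolute errors: |27-27|=0, |45-49|=4, |48-51|=3, |47-42|=5
Sum = 12
MAE = 12/4 = 3

3


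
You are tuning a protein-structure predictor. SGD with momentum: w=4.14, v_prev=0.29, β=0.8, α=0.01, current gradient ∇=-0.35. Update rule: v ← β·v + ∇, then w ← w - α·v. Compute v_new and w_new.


v_new = 0.8·0.29 - 0.35 = 0.232 - 0.35 = -0.118
w_new = 4.14 - 0.01·-0.118 = 4.14 + 0.00118 = 4.14118

v_new=-0.118, w_new=4.14118


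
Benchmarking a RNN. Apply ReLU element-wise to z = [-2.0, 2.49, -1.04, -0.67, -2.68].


ReLU(-2.0) = max(0, -2.0) = 0.0
ReLU(2.49) = max(0, 2.49) = 2.49
ReLU(-1.04) = max(0, -1.04) = 0.0
ReLU(-0.67) = max(0, -0.67) = 0.0
ReLU(-2.68) = max(0, -2.68) = 0.0
result = [0.0, 2.49, 0.0, 0.0, 0.0]

[0.0, 2.49, 0.0, 0.0, 0.0]


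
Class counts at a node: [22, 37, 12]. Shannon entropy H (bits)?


Probabilities: [22/71, 37/71, 12/71] ≈ [0.3099, 0.5211, 0.169]
H = -((22/71)·log₂(22/71) + (37/71)·log₂(37/71) + (12/71)·log₂(12/71))
  = 1.4473 bits

1.4473 bits


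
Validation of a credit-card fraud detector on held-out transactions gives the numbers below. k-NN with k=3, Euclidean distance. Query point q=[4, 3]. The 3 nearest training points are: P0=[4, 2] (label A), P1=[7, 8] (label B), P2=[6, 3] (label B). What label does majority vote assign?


d(q,P0) = 1.0  (label A)
d(q,P1) = 5.831  (label B)
d(q,P2) = 2.0  (label B)
Votes: A=1, B=2
Majority → B

B


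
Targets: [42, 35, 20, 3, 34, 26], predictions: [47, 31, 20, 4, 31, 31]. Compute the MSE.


Squared errors: (42-47)²=25, (35-31)²=16, (20-20)²=0, (3-4)²=1, (34-31)²=9, (26-31)²=25
Sum = 76
MSE = 76/6 = 38/3

38/3


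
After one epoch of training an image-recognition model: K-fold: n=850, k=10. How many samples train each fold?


Fold size = 850/10 = 85
Training per fold = 850 - 85 = 765

765


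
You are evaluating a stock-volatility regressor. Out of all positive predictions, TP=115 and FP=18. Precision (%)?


Precision = TP/(TP+FP)
= 115/(115+18)
= 115/133 = 86.47%

86.47%


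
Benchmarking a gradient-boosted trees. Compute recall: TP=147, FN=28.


Recall = TP/(TP+FN)
= 147/(147+28)
= 147/175 = 84.0%

84.0%


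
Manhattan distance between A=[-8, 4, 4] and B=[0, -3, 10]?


d = |-8-0| + |4+ 3| + |4-10|
  = 8 + 7 + 6
  = 21

21


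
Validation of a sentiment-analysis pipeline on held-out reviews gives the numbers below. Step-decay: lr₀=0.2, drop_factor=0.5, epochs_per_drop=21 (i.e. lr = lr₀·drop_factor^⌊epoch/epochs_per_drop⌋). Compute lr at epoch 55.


n_drops = ⌊55/21⌋ = 2
lr = 0.2·0.5^2 = 0.2·0.25 = 0.05

0.05


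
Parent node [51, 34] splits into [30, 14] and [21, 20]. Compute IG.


Parent = [51, 34], H_parent = 0.971
H_left = 0.9024 (n=44), H_right = 0.9996 (n=41)
H_children = (44/85)·0.9024 + (41/85)·0.9996 = 0.9493
IG = 0.971 - 0.9493 = 0.0217

0.0217


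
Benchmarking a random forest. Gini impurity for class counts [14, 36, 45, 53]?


Probabilities: [14/148, 36/148, 45/148, 53/148] ≈ [0.0946, 0.2432, 0.3041, 0.3581]
Σpᵢ² = (196 + 1296 + 2025 + 2809)/148² = 6326/21904
Gini = 1 - Σpᵢ² = 1 - 6326/21904 = 0.7112

0.7112


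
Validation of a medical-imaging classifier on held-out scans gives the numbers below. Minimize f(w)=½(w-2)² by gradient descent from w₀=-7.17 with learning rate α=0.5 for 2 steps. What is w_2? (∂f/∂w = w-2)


step 1: grad = -7.17-2 = -9.17; w = -7.17 - 0.5·(-9.17) = -2.585
step 2: grad = -2.585-2 = -4.585; w = -2.585 - 0.5·(-4.585) = -0.2925

-0.2925


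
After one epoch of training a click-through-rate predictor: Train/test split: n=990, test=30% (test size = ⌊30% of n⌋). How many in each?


Test = ⌊990·30/100⌋ = 297
Train = 990 - 297 = 693

Train: 693, Test: 297


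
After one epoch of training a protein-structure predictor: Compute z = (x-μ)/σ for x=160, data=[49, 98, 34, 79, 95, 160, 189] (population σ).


μ = 100.5714, σ = 52.0243
z = (160 - 100.5714)/52.0243 = 1.1423

1.1423


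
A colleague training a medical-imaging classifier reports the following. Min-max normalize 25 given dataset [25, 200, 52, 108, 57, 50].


min=25, max=200
(25-25)/(200-25) = 0/175 = 0.0

0.0


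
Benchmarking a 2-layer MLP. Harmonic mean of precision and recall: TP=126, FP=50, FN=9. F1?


Precision = 126/176 = 0.7159
Recall = 126/135 = 0.9333
F1 = 2·P·R/(P+R) = 2·TP/(2·TP+FP+FN) = 252/(252+50+9) = 252/311 = 0.8103

0.8103


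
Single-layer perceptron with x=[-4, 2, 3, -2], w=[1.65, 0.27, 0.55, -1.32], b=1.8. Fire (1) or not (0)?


z = (-4)·(1.65) + (2)·(0.27) + (3)·(0.55) + (-2)·(-1.32) + 1.8
  = 0.03
step(z) = 1 (z≥0)

1


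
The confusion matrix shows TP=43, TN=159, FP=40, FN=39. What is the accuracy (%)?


Accuracy = (TP+TN)/(TP+TN+FP+FN)
= (43+159)/(281)
= 202/281 = 71.89%

71.89%


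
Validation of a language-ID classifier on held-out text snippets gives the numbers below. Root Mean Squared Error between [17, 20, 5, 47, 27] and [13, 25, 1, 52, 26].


MSE = 83/5 = 16.6
RMSE = √(83/5) = 4.0743

4.0743


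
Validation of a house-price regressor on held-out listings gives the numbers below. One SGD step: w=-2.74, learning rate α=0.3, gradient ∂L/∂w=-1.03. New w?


w_new = w - α·∇
= -2.74 - 0.3·-1.03
= -2.74 + 0.309
= -2.431

-2.431


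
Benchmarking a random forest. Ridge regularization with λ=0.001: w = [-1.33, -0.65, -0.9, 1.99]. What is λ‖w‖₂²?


‖w‖₂² = (-1.33)² + (-0.65)² + (-0.9)² + (1.99)²
     = 1.7689 + 0.4225 + 0.81 + 3.9601
     = 6.9615
λ·‖w‖₂² = 0.001·6.9615 = 0.006961

0.006961


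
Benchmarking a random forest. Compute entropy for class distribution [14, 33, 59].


Probabilities: [14/106, 33/106, 59/106] ≈ [0.1321, 0.3113, 0.5566]
H = -((14/106)·log₂(14/106) + (33/106)·log₂(33/106) + (59/106)·log₂(59/106))
  = 1.3803 bits

1.3803 bits


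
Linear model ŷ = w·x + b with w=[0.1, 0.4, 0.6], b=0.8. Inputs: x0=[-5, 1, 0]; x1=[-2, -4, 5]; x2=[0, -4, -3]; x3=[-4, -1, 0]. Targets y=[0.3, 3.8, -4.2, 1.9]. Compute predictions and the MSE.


ŷ0 = (0.1)·(-5) + (0.4)·(1) + (0.6)·(0) + 0.8 = 0.7
ŷ1 = (0.1)·(-2) + (0.4)·(-4) + (0.6)·(5) + 0.8 = 2.0
ŷ2 = (0.1)·(0) + (0.4)·(-4) + (0.6)·(-3) + 0.8 = -2.6
ŷ3 = (0.1)·(-4) + (0.4)·(-1) + (0.6)·(0) + 0.8 = 0.0
errors² = [0.16, 3.24, 2.56, 3.61]
MSE = 9.5700/4 = 2.3925

2.3925


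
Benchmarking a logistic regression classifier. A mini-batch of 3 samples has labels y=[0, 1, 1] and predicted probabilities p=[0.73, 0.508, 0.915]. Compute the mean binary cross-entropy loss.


L[0] = -ln(1-0.73) = -ln(0.27) = 1.3093
L[1] = -ln(0.508) = 0.6773
L[2] = -ln(0.915) = 0.0888
mean = (1.3093 + 0.6773 + 0.0888)/3 = 0.6918

0.6918


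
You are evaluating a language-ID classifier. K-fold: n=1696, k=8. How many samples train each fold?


Fold size = 1696/8 = 212
Training per fold = 1696 - 212 = 1484

1484


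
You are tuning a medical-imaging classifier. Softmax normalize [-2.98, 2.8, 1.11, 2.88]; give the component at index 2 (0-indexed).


Exponentials: e^-2.98=0.0508, e^2.8=16.4446, e^1.11=3.0344, e^2.88=17.8143
Sum = 37.3441
Softmax = [0.0014, 0.4404, 0.0813, 0.477]
p[2] = 3.0344/37.3441 = 0.0813

0.0813


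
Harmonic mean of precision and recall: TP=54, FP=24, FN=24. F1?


Precision = 54/78 = 0.6923
Recall = 54/78 = 0.6923
F1 = 2·P·R/(P+R) = 2·TP/(2·TP+FP+FN) = 108/(108+24+24) = 108/156 = 0.6923

0.6923


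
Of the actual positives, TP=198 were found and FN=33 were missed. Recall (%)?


Recall = TP/(TP+FN)
= 198/(198+33)
= 198/231 = 85.71%

85.71%


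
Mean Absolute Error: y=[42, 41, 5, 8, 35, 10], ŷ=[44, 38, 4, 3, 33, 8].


Absolute errors: |42-44|=2, |41-38|=3, |5-4|=1, |8-3|=5, |35-33|=2, |10-8|=2
Sum = 15
MAE = 15/6 = 5/2

5/2


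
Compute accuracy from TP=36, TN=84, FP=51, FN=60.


Accuracy = (TP+TN)/(TP+TN+FP+FN)
= (36+84)/(231)
= 120/231 = 51.95%

51.95%


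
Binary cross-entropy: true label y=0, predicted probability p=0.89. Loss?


BCE = -[y·ln(p) + (1-y)·ln(1-p)]
= -0 - 1·ln(1-0.89)
= -ln(0.11) = 2.2073

2.2073


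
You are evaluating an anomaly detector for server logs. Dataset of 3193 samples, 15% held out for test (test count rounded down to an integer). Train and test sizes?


Test = ⌊3193·15/100⌋ = 478
Train = 3193 - 478 = 2715

Train: 2715, Test: 478


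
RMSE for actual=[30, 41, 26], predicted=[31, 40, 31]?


MSE = 27/3 = 9
RMSE = √(27/3) = 3.0

3.0


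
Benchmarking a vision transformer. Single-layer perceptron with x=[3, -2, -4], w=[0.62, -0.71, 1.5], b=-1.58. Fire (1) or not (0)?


z = (3)·(0.62) + (-2)·(-0.71) + (-4)·(1.5) - 1.58
  = -4.3
step(z) = 0 (z<0)

0


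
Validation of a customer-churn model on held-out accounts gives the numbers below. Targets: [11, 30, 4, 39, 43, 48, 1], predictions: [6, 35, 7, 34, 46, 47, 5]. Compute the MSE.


Squared errors: (11-6)²=25, (30-35)²=25, (4-7)²=9, (39-34)²=25, (43-46)²=9, (48-47)²=1, (1-5)²=16
Sum = 110
MSE = 110/7 = 110/7

110/7


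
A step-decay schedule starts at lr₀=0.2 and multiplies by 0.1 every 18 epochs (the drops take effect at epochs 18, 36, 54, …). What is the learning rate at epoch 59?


n_drops = ⌊59/18⌋ = 3
lr = 0.2·0.1^3 = 0.2·0.001 = 0.0002

0.0002


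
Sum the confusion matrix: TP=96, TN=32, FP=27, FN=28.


Total = TP + TN + FP + FN
= 96 + 32 + 27 + 28
= 183
(Predicted positive: 123, predicted negative: 60)

183


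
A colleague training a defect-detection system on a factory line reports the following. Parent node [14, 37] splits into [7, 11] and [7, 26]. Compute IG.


Parent = [14, 37], H_parent = 0.8479
H_left = 0.9641 (n=18), H_right = 0.7455 (n=33)
H_children = (18/51)·0.9641 + (33/51)·0.7455 = 0.8227
IG = 0.8479 - 0.8227 = 0.0252

0.0252


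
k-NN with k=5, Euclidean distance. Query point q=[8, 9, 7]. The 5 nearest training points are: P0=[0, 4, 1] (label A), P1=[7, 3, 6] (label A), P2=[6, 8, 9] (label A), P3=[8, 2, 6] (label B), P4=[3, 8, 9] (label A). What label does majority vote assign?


d(q,P0) = 11.1803  (label A)
d(q,P1) = 6.1644  (label A)
d(q,P2) = 3.0  (label A)
d(q,P3) = 7.0711  (label B)
d(q,P4) = 5.4772  (label A)
Votes: A=4, B=1
Majority → A

A


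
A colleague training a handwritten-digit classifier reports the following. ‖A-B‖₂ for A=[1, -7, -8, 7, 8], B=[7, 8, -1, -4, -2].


d = √((1-7)² + (-7-8)² + (-8+ 1)² + (7+ 4)² + (8+ 2)²)
  = √(36 + 225 + 49 + 121 + 100)
  = √531 = 23.0434

23.0434


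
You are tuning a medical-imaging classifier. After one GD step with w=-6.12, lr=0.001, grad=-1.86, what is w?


w_new = w - α·∇
= -6.12 - 0.001·-1.86
= -6.12 + 0.00186
= -6.11814

-6.11814


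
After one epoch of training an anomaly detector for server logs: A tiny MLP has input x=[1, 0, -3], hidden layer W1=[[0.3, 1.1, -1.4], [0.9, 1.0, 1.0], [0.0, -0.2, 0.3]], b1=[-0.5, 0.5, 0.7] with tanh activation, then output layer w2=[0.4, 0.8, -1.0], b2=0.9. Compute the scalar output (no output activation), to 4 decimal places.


z1[0] = (0.3)·(1) + (1.1)·(0) + (-1.4)·(-3) - 0.5 = 4.0
z1[1] = (0.9)·(1) + (1.0)·(0) + (1.0)·(-3) + 0.5 = -1.6
z1[2] = (0.0)·(1) + (-0.2)·(0) + (0.3)·(-3) + 0.7 = -0.2
h = tanh(z1) = [0.9993, -0.9217, -0.1974]
output = (0.4)·(0.9993) + (0.8)·(-0.9217) + (-1.0)·(-0.1974) + 0.9 = 0.7598

0.7598


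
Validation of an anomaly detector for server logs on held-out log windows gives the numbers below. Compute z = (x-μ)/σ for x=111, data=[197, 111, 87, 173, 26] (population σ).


μ = 118.8, σ = 61.2157
z = (111 - 118.8)/61.2157 = -0.1274

-0.1274


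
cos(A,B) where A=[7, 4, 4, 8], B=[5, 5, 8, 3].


A·B = 7·5 + 4·5 + 4·8 + 8·3 = 111
‖A‖ = √145 = 12.0416, ‖B‖ = √123 = 11.0905
cos = 111/(√145·√123) = 111/√17835 = 0.8312

0.8312


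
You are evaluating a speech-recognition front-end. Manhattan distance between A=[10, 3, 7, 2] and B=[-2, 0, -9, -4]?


d = |10+ 2| + |3-0| + |7+ 9| + |2+ 4|
  = 12 + 3 + 16 + 6
  = 37

37


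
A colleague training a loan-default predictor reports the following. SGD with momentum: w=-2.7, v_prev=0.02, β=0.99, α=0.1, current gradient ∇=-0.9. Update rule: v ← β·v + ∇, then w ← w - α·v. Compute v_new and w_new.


v_new = 0.99·0.02 - 0.9 = 0.0198 - 0.9 = -0.8802
w_new = -2.7 - 0.1·-0.8802 = -2.7 + 0.08802 = -2.61198

v_new=-0.8802, w_new=-2.61198


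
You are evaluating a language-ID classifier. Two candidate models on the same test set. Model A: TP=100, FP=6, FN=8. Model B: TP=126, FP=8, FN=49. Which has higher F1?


Model A: P=100/106=0.9434, R=100/108=0.9259, F1=2PR/(P+R)=2TP/(2TP+FP+FN)=200/214=0.9346
Model B: P=126/134=0.9403, R=126/175=0.72, F1=2PR/(P+R)=2TP/(2TP+FP+FN)=252/309=0.8155
0.9346 > 0.8155 → Model A

Model A


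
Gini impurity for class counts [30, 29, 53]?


Probabilities: [30/112, 29/112, 53/112] ≈ [0.2679, 0.2589, 0.4732]
Σpᵢ² = (900 + 841 + 2809)/112² = 4550/12544
Gini = 1 - Σpᵢ² = 1 - 4550/12544 = 0.6373

0.6373


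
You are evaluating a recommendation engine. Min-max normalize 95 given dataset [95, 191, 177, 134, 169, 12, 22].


min=12, max=191
(95-12)/(191-12) = 83/179 = 0.4637

0.4637


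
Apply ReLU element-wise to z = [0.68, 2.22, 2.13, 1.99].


ReLU(0.68) = max(0, 0.68) = 0.68
ReLU(2.22) = max(0, 2.22) = 2.22
ReLU(2.13) = max(0, 2.13) = 2.13
ReLU(1.99) = max(0, 1.99) = 1.99
result = [0.68, 2.22, 2.13, 1.99]

[0.68, 2.22, 2.13, 1.99]


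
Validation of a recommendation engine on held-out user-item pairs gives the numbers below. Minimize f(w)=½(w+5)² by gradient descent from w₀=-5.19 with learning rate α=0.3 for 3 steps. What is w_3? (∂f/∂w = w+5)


step 1: grad = -5.19+5 = -0.19; w = -5.19 - 0.3·(-0.19) = -5.133
step 2: grad = -5.133+5 = -0.133; w = -5.133 - 0.3·(-0.133) = -5.0931
step 3: grad = -5.0931+5 = -0.0931; w = -5.0931 - 0.3·(-0.0931) = -5.06517

-5.06517


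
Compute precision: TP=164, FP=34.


Precision = TP/(TP+FP)
= 164/(164+34)
= 164/198 = 82.83%

82.83%


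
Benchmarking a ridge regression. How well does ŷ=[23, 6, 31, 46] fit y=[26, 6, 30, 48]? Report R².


ȳ = 27.5
SS_res = Σ(y-ŷ)² = 14
SS_tot = Σ(y-ȳ)² = 891
R² = 1 - SS_res/SS_tot = 1 - 0.0157 = 0.9843

0.9843


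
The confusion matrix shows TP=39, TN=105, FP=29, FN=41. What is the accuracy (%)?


Accuracy = (TP+TN)/(TP+TN+FP+FN)
= (39+105)/(214)
= 144/214 = 67.29%

67.29%


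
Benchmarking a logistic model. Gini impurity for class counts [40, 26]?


Probabilities: [40/66, 26/66] ≈ [0.6061, 0.3939]
Σpᵢ² = (1600 + 676)/66² = 2276/4356
Gini = 1 - Σpᵢ² = 1 - 2276/4356 = 0.4775

0.4775


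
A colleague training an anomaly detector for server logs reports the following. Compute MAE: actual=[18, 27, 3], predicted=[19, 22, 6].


Absolute errors: |18-19|=1, |27-22|=5, |3-6|=3
Sum = 9
MAE = 9/3 = 3

3


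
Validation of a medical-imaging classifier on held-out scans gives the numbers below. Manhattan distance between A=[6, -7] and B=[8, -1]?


d = |6-8| + |-7+ 1|
  = 2 + 6
  = 8

8


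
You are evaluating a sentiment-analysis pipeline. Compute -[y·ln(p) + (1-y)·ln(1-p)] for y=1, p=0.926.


BCE = -[y·ln(p) + (1-y)·ln(1-p)]
= -1·ln(0.926) - 0
= -ln(0.926) = 0.0769

0.0769


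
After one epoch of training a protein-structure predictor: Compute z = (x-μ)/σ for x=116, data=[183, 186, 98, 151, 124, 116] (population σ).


μ = 143, σ = 33.2365
z = (116 - 143)/33.2365 = -0.8124

-0.8124


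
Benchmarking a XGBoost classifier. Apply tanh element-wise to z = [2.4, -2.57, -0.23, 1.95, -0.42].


tanh(2.4) = 0.9837
tanh(-2.57) = -0.9884
tanh(-0.23) = -0.226
tanh(1.95) = 0.9603
tanh(-0.42) = -0.3969
result = [0.9837, -0.9884, -0.226, 0.9603, -0.3969]

[0.9837, -0.9884, -0.226, 0.9603, -0.3969]


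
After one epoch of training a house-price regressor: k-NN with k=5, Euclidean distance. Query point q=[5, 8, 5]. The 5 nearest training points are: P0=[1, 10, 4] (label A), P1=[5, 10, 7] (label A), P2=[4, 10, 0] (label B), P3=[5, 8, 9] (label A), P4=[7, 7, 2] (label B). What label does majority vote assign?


d(q,P0) = 4.5826  (label A)
d(q,P1) = 2.8284  (label A)
d(q,P2) = 5.4772  (label B)
d(q,P3) = 4.0  (label A)
d(q,P4) = 3.7417  (label B)
Votes: A=3, B=2
Majority → A

A


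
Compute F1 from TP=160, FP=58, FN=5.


Precision = 160/218 = 0.7339
Recall = 160/165 = 0.9697
F1 = 2·P·R/(P+R) = 2·TP/(2·TP+FP+FN) = 320/(320+58+5) = 320/383 = 0.8355

0.8355


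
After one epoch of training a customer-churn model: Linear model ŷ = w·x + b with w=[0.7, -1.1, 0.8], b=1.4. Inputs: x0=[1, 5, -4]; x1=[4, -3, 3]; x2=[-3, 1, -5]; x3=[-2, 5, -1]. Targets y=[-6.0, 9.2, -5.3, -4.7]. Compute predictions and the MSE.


ŷ0 = (0.7)·(1) + (-1.1)·(5) + (0.8)·(-4) + 1.4 = -6.6
ŷ1 = (0.7)·(4) + (-1.1)·(-3) + (0.8)·(3) + 1.4 = 9.9
ŷ2 = (0.7)·(-3) + (-1.1)·(1) + (0.8)·(-5) + 1.4 = -5.8
ŷ3 = (0.7)·(-2) + (-1.1)·(5) + (0.8)·(-1) + 1.4 = -6.3
errors² = [0.36, 0.49, 0.25, 2.56]
MSE = 3.6600/4 = 0.915

0.915


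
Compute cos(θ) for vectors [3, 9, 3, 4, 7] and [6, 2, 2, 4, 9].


A·B = 3·6 + 9·2 + 3·2 + 4·4 + 7·9 = 121
‖A‖ = √164 = 12.8062, ‖B‖ = √141 = 11.8743
cos = 121/(√164·√141) = 121/√23124 = 0.7957

0.7957


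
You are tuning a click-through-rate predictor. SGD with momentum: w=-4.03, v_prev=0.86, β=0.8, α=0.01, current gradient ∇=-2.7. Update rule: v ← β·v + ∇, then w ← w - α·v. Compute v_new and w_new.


v_new = 0.8·0.86 - 2.7 = 0.688 - 2.7 = -2.012
w_new = -4.03 - 0.01·-2.012 = -4.03 + 0.02012 = -4.00988

v_new=-2.012, w_new=-4.00988


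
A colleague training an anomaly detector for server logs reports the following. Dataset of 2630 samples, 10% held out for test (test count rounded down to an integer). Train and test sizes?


Test = ⌊2630·10/100⌋ = 263
Train = 2630 - 263 = 2367

Train: 2367, Test: 263


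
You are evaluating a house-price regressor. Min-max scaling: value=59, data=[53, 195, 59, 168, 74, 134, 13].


min=13, max=195
(59-13)/(195-13) = 46/182 = 0.2527

0.2527


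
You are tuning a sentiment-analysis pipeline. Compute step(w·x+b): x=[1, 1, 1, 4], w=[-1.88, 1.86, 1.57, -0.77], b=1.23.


z = (1)·(-1.88) + (1)·(1.86) + (1)·(1.57) + (4)·(-0.77) + 1.23
  = -0.3
step(z) = 0 (z<0)

0


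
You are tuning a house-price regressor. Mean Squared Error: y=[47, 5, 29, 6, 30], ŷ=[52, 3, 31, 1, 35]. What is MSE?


Squared errors: (47-52)²=25, (5-3)²=4, (29-31)²=4, (6-1)²=25, (30-35)²=25
Sum = 83
MSE = 83/5 = 83/5

83/5


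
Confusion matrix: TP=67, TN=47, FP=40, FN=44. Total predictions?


Total = TP + TN + FP + FN
= 67 + 47 + 40 + 44
= 198
(Predicted positive: 107, predicted negative: 91)

198


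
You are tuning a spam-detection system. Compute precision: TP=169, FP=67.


Precision = TP/(TP+FP)
= 169/(169+67)
= 169/236 = 71.61%

71.61%


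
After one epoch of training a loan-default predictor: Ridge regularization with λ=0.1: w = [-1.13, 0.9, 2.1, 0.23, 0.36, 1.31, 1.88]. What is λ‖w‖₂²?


‖w‖₂² = (-1.13)² + (0.9)² + (2.1)² + (0.23)² + (0.36)² + (1.31)² + (1.88)²
     = 1.2769 + 0.81 + 4.41 + 0.0529 + 0.1296 + 1.7161 + 3.5344
     = 11.9299
λ·‖w‖₂² = 0.1·11.9299 = 1.19299

1.19299


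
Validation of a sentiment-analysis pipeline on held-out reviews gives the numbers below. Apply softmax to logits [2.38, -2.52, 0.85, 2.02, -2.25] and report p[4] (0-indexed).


Exponentials: e^2.38=10.8049, e^-2.52=0.0805, e^0.85=2.3396, e^2.02=7.5383, e^-2.25=0.1054
Sum = 20.8687
Softmax = [0.5178, 0.0039, 0.1121, 0.3612, 0.0051]
p[4] = 0.1054/20.8687 = 0.0051

0.0051


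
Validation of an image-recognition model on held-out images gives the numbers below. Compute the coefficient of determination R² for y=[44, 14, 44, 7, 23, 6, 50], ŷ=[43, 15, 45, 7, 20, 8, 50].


ȳ = 26.8571
SS_res = Σ(y-ŷ)² = 16
SS_tot = Σ(y-ȳ)² = 2132.86
R² = 1 - SS_res/SS_tot = 1 - 0.0075 = 0.9925

0.9925


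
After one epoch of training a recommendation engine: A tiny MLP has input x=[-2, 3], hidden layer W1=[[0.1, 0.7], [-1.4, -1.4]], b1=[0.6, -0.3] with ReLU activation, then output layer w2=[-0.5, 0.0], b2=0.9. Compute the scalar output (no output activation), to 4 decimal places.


z1[0] = (0.1)·(-2) + (0.7)·(3) + 0.6 = 2.5
z1[1] = (-1.4)·(-2) + (-1.4)·(3) - 0.3 = -1.7
h = ReLU(z1) = [2.5, 0.0]
output = (-0.5)·(2.5) + (0.0)·(0.0) + 0.9 = -0.35

-0.35


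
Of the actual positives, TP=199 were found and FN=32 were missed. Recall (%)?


Recall = TP/(TP+FN)
= 199/(199+32)
= 199/231 = 86.15%

86.15%


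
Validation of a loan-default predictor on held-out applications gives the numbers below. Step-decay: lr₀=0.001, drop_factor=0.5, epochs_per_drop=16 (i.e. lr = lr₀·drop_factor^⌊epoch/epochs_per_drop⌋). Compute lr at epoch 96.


n_drops = ⌊96/16⌋ = 6
lr = 0.001·0.5^6 = 0.001·0.015625 = 0.000015625

0.000015625


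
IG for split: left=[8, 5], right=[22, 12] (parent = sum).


Parent = [30, 17], H_parent = 0.9441
H_left = 0.9612 (n=13), H_right = 0.9367 (n=34)
H_children = (13/47)·0.9612 + (34/47)·0.9367 = 0.9435
IG = 0.9441 - 0.9435 = 0.0006

0.0006


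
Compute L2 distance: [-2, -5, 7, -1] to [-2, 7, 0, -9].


d = √((-2+ 2)² + (-5-7)² + (7-0)² + (-1+ 9)²)
  = √(0 + 144 + 49 + 64)
  = √257 = 16.0312

16.0312


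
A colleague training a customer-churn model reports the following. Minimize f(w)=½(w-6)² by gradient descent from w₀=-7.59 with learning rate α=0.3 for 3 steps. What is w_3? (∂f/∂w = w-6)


step 1: grad = -7.59-6 = -13.59; w = -7.59 - 0.3·(-13.59) = -3.513
step 2: grad = -3.513-6 = -9.513; w = -3.513 - 0.3·(-9.513) = -0.6591
step 3: grad = -0.6591-6 = -6.6591; w = -0.6591 - 0.3·(-6.6591) = 1.33863

1.33863


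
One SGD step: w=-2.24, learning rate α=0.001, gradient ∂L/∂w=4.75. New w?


w_new = w - α·∇
= -2.24 - 0.001·4.75
= -2.24 - 0.00475
= -2.24475

-2.24475


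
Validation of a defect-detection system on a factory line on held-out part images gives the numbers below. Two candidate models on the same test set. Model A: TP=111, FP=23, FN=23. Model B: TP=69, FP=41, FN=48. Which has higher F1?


Model A: P=111/134=0.8284, R=111/134=0.8284, F1=2PR/(P+R)=2TP/(2TP+FP+FN)=222/268=0.8284
Model B: P=69/110=0.6273, R=69/117=0.5897, F1=2PR/(P+R)=2TP/(2TP+FP+FN)=138/227=0.6079
0.8284 > 0.6079 → Model A

Model A


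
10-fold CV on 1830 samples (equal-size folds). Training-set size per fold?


Fold size = 1830/10 = 183
Training per fold = 1830 - 183 = 1647

1647


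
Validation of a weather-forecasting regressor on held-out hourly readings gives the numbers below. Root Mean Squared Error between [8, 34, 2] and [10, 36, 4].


MSE = 12/3 = 4
RMSE = √(12/3) = 2.0

2.0


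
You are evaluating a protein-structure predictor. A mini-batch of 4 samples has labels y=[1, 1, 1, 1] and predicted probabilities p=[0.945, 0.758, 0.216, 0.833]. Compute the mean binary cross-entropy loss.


L[0] = -ln(0.945) = 0.0566
L[1] = -ln(0.758) = 0.2771
L[2] = -ln(0.216) = 1.5325
L[3] = -ln(0.833) = 0.1827
mean = (0.0566 + 0.2771 + 1.5325 + 0.1827)/4 = 0.5122

0.5122


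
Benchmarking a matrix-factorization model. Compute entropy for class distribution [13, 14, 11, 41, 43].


Probabilities: [13/122, 14/122, 11/122, 41/122, 43/122] ≈ [0.1066, 0.1148, 0.0902, 0.3361, 0.3525]
H = -((13/122)·log₂(13/122) + (14/122)·log₂(14/122) + (11/122)·log₂(11/122) + (41/122)·log₂(41/122) + (43/122)·log₂(43/122))
  = 2.0746 bits

2.0746 bits
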